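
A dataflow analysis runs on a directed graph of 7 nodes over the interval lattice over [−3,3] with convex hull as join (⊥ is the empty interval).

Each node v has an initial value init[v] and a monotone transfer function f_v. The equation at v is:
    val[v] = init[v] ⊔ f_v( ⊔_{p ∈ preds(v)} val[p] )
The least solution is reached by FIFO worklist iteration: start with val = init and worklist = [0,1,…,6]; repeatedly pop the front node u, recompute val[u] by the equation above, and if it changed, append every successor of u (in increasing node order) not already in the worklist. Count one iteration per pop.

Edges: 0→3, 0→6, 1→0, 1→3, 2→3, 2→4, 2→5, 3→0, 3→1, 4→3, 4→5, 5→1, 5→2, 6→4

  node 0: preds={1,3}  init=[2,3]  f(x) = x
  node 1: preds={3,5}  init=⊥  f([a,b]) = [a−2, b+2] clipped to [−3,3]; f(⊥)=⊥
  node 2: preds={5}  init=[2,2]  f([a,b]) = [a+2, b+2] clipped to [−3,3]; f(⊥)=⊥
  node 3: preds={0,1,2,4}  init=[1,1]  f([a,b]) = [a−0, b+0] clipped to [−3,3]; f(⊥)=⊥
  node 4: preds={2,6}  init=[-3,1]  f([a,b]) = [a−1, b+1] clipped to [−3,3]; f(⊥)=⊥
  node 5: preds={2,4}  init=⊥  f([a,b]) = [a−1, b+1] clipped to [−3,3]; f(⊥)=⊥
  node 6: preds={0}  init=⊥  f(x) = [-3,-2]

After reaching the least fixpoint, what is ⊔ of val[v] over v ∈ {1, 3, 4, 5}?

[-3,3]

Trace (16 dequeues):
  [1] u=0 | in [1,1] | out [1,3] | prev [2,3] | push {}
  [2] u=1 | in [1,1] | out [-1,3] | prev ⊥ | push {0}
  [3] u=2 | in ⊥ | out [2,2] | ==
  [4] u=3 | in [-3,3] | out [-3,3] | prev [1,1] | push {1}
  [5] u=4 | in [2,2] | out [-3,3] | prev [-3,1] | push {3}
  [6] u=5 | in [-3,3] | out [-3,3] | prev ⊥ | push {2}
  [7] u=6 | in [1,3] | out [-3,-2] | prev ⊥ | push {4}
  [8] u=0 | in [-3,3] | out [-3,3] | prev [1,3] | push {6}
  [9] u=1 | in [-3,3] | out [-3,3] | prev [-1,3] | push {0}
  [10] u=3 | in [-3,3] | out [-3,3] | ==
  [11] u=2 | in [-3,3] | out [-1,3] | prev [2,2] | push {3,5}
  [12] u=4 | in [-3,3] | out [-3,3] | ==
  [13] u=6 | in [-3,3] | out [-3,-2] | ==
  [14] u=0 | in [-3,3] | out [-3,3] | ==
  [15] u=3 | in [-3,3] | out [-3,3] | ==
  [16] u=5 | in [-3,3] | out [-3,3] | ==

Converged values:
  [0] [-3,3]
  [1] [-3,3]
  [2] [-1,3]
  [3] [-3,3]
  [4] [-3,3]
  [5] [-3,3]
  [6] [-3,-2]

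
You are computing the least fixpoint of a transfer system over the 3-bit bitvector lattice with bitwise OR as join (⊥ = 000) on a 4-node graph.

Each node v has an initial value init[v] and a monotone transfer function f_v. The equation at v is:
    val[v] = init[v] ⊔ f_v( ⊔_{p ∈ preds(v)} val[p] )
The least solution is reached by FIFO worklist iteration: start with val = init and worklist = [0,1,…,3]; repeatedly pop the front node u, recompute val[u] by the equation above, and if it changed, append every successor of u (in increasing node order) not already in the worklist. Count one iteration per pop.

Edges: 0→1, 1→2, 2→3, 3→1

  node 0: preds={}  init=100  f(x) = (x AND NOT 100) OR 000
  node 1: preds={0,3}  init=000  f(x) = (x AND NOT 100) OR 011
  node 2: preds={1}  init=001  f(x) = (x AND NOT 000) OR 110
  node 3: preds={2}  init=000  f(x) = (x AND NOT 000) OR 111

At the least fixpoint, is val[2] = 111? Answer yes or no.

yes

Trace (5 dequeues):
  [1] u=0 | in 000 | out 100 | ==
  [2] u=1 | in 100 | out 011 | prev 000 | push {}
  [3] u=2 | in 011 | out 111 | prev 001 | push {}
  [4] u=3 | in 111 | out 111 | prev 000 | push {1}
  [5] u=1 | in 111 | out 011 | ==

Converged values:
  [0] 100
  [1] 011
  [2] 111
  [3] 111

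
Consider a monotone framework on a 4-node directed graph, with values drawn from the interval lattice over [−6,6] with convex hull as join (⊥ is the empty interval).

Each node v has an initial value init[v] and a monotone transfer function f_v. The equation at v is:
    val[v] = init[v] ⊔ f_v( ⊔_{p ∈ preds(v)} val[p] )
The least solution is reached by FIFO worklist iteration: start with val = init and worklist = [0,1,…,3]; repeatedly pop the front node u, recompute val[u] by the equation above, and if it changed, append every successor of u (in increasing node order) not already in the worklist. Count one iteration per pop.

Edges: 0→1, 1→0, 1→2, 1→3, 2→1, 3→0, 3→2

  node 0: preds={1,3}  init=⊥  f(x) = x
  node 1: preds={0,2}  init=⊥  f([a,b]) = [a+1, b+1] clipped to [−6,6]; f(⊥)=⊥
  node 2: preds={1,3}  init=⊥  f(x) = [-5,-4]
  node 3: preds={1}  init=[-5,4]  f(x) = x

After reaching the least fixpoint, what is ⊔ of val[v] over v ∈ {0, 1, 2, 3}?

[-5,6]

Worklist (12 pops):
  #1 pop 0: in=[-5,4] → [-5,4] (was ⊥); enqueue []
  #2 pop 1: in=[-5,4] → [-4,5] (was ⊥); enqueue [0]
  #3 pop 2: in=[-5,5] → [-5,-4] (was ⊥); enqueue [1]
  #4 pop 3: in=[-4,5] → [-5,5] (was [-5,4]); enqueue [2]
  #5 pop 0: in=[-5,5] → [-5,5] (was [-5,4]); enqueue []
  #6 pop 1: in=[-5,5] → [-4,6] (was [-4,5]); enqueue [0,3]
  #7 pop 2: in=[-5,6] → [-5,-4] (no change)
  #8 pop 0: in=[-5,6] → [-5,6] (was [-5,5]); enqueue [1]
  #9 pop 3: in=[-4,6] → [-5,6] (was [-5,5]); enqueue [0,2]
  #10 pop 1: in=[-5,6] → [-4,6] (no change)
  #11 pop 0: in=[-5,6] → [-5,6] (no change)
  #12 pop 2: in=[-5,6] → [-5,-4] (no change)

Fixpoint:
  val[0] = [-5,6]
  val[1] = [-4,6]
  val[2] = [-5,-4]
  val[3] = [-5,6]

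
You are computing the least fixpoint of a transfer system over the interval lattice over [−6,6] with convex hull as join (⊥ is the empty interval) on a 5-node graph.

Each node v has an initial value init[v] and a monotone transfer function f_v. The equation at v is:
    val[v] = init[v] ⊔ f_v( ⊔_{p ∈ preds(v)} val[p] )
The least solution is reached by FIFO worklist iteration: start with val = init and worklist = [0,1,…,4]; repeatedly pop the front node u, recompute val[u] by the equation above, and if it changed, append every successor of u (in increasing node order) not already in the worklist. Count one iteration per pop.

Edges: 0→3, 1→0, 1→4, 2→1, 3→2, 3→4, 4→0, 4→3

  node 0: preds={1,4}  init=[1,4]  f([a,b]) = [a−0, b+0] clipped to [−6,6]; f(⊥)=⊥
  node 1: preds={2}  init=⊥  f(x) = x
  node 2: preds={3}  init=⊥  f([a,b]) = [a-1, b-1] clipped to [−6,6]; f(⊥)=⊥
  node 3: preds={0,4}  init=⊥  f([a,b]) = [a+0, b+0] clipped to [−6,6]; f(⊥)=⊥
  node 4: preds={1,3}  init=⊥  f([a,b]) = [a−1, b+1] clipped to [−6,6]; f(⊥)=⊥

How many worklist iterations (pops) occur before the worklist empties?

Iteration log — 45 steps:
  step 1. node 0  ⊔preds=⊥  new=[1,4]  stable
  step 2. node 1  ⊔preds=⊥  new=⊥  stable
  step 3. node 2  ⊔preds=⊥  new=⊥  stable
  step 4. node 3  ⊔preds=[1,4]  new=[1,4]  old=⊥  +wl: 2
  step 5. node 4  ⊔preds=[1,4]  new=[0,5]  old=⊥  +wl: 0,3
  step 6. node 2  ⊔preds=[1,4]  new=[0,3]  old=⊥  +wl: 1
  step 7. node 0  ⊔preds=[0,5]  new=[0,5]  old=[1,4]  +wl: 
  step 8. node 3  ⊔preds=[0,5]  new=[0,5]  old=[1,4]  +wl: 2,4
  step 9. node 1  ⊔preds=[0,3]  new=[0,3]  old=⊥  +wl: 0
  step 10. node 2  ⊔preds=[0,5]  new=[-1,4]  old=[0,3]  +wl: 1
  step 11. node 4  ⊔preds=[0,5]  new=[-1,6]  old=[0,5]  +wl: 3
  step 12. node 0  ⊔preds=[-1,6]  new=[-1,6]  old=[0,5]  +wl: 
  step 13. node 1  ⊔preds=[-1,4]  new=[-1,4]  old=[0,3]  +wl: 0,4
  step 14. node 3  ⊔preds=[-1,6]  new=[-1,6]  old=[0,5]  +wl: 2
  step 15. node 0  ⊔preds=[-1,6]  new=[-1,6]  stable
  step 16. node 4  ⊔preds=[-1,6]  new=[-2,6]  old=[-1,6]  +wl: 0,3
  step 17. node 2  ⊔preds=[-1,6]  new=[-2,5]  old=[-1,4]  +wl: 1
  step 18. node 0  ⊔preds=[-2,6]  new=[-2,6]  old=[-1,6]  +wl: 
  step 19. node 3  ⊔preds=[-2,6]  new=[-2,6]  old=[-1,6]  +wl: 2,4
  step 20. node 1  ⊔preds=[-2,5]  new=[-2,5]  old=[-1,4]  +wl: 0
  step 21. node 2  ⊔preds=[-2,6]  new=[-3,5]  old=[-2,5]  +wl: 1
  step 22. node 4  ⊔preds=[-2,6]  new=[-3,6]  old=[-2,6]  +wl: 3
  step 23. node 0  ⊔preds=[-3,6]  new=[-3,6]  old=[-2,6]  +wl: 
  step 24. node 1  ⊔preds=[-3,5]  new=[-3,5]  old=[-2,5]  +wl: 0,4
  step 25. node 3  ⊔preds=[-3,6]  new=[-3,6]  old=[-2,6]  +wl: 2
  step 26. node 0  ⊔preds=[-3,6]  new=[-3,6]  stable
  step 27. node 4  ⊔preds=[-3,6]  new=[-4,6]  old=[-3,6]  +wl: 0,3
  step 28. node 2  ⊔preds=[-3,6]  new=[-4,5]  old=[-3,5]  +wl: 1
  step 29. node 0  ⊔preds=[-4,6]  new=[-4,6]  old=[-3,6]  +wl: 
  step 30. node 3  ⊔preds=[-4,6]  new=[-4,6]  old=[-3,6]  +wl: 2,4
  step 31. node 1  ⊔preds=[-4,5]  new=[-4,5]  old=[-3,5]  +wl: 0
  step 32. node 2  ⊔preds=[-4,6]  new=[-5,5]  old=[-4,5]  +wl: 1
  step 33. node 4  ⊔preds=[-4,6]  new=[-5,6]  old=[-4,6]  +wl: 3
  step 34. node 0  ⊔preds=[-5,6]  new=[-5,6]  old=[-4,6]  +wl: 
  step 35. node 1  ⊔preds=[-5,5]  new=[-5,5]  old=[-4,5]  +wl: 0,4
  step 36. node 3  ⊔preds=[-5,6]  new=[-5,6]  old=[-4,6]  +wl: 2
  step 37. node 0  ⊔preds=[-5,6]  new=[-5,6]  stable
  step 38. node 4  ⊔preds=[-5,6]  new=[-6,6]  old=[-5,6]  +wl: 0,3
  step 39. node 2  ⊔preds=[-5,6]  new=[-6,5]  old=[-5,5]  +wl: 1
  step 40. node 0  ⊔preds=[-6,6]  new=[-6,6]  old=[-5,6]  +wl: 
  step 41. node 3  ⊔preds=[-6,6]  new=[-6,6]  old=[-5,6]  +wl: 2,4
  step 42. node 1  ⊔preds=[-6,5]  new=[-6,5]  old=[-5,5]  +wl: 0
  step 43. node 2  ⊔preds=[-6,6]  new=[-6,5]  stable
  step 44. node 4  ⊔preds=[-6,6]  new=[-6,6]  stable
  step 45. node 0  ⊔preds=[-6,6]  new=[-6,6]  stable

Least fixpoint reached:
  node 0: [-6,6]
  node 1: [-6,5]
  node 2: [-6,5]
  node 3: [-6,6]
  node 4: [-6,6]

45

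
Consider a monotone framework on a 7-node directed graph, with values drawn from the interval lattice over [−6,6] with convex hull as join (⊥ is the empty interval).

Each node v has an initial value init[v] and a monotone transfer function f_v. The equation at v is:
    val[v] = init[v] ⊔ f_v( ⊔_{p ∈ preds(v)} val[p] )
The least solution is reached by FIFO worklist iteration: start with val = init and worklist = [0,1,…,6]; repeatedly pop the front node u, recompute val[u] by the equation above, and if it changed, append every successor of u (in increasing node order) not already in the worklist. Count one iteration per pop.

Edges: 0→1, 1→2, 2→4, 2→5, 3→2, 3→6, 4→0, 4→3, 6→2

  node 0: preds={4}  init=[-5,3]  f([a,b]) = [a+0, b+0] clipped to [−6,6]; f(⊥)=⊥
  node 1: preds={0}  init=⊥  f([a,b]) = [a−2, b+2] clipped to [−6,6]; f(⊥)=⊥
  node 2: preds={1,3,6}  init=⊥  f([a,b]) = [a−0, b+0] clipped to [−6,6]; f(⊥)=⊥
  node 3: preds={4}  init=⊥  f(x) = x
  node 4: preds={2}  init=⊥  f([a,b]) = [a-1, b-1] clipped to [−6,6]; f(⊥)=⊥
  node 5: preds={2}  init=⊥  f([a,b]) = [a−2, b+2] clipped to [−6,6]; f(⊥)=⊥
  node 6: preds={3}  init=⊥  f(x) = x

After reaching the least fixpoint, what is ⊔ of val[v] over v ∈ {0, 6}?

[-6,5]

Iteration log — 21 steps:
  step 1. node 0  ⊔preds=⊥  new=[-5,3]  stable
  step 2. node 1  ⊔preds=[-5,3]  new=[-6,5]  old=⊥  +wl: 
  step 3. node 2  ⊔preds=[-6,5]  new=[-6,5]  old=⊥  +wl: 
  step 4. node 3  ⊔preds=⊥  new=⊥  stable
  step 5. node 4  ⊔preds=[-6,5]  new=[-6,4]  old=⊥  +wl: 0,3
  step 6. node 5  ⊔preds=[-6,5]  new=[-6,6]  old=⊥  +wl: 
  step 7. node 6  ⊔preds=⊥  new=⊥  stable
  step 8. node 0  ⊔preds=[-6,4]  new=[-6,4]  old=[-5,3]  +wl: 1
  step 9. node 3  ⊔preds=[-6,4]  new=[-6,4]  old=⊥  +wl: 2,6
  step 10. node 1  ⊔preds=[-6,4]  new=[-6,6]  old=[-6,5]  +wl: 
  step 11. node 2  ⊔preds=[-6,6]  new=[-6,6]  old=[-6,5]  +wl: 4,5
  step 12. node 6  ⊔preds=[-6,4]  new=[-6,4]  old=⊥  +wl: 2
  step 13. node 4  ⊔preds=[-6,6]  new=[-6,5]  old=[-6,4]  +wl: 0,3
  step 14. node 5  ⊔preds=[-6,6]  new=[-6,6]  stable
  step 15. node 2  ⊔preds=[-6,6]  new=[-6,6]  stable
  step 16. node 0  ⊔preds=[-6,5]  new=[-6,5]  old=[-6,4]  +wl: 1
  step 17. node 3  ⊔preds=[-6,5]  new=[-6,5]  old=[-6,4]  +wl: 2,6
  step 18. node 1  ⊔preds=[-6,5]  new=[-6,6]  stable
  step 19. node 2  ⊔preds=[-6,6]  new=[-6,6]  stable
  step 20. node 6  ⊔preds=[-6,5]  new=[-6,5]  old=[-6,4]  +wl: 2
  step 21. node 2  ⊔preds=[-6,6]  new=[-6,6]  stable

Least fixpoint reached:
  node 0: [-6,5]
  node 1: [-6,6]
  node 2: [-6,6]
  node 3: [-6,5]
  node 4: [-6,5]
  node 5: [-6,6]
  node 6: [-6,5]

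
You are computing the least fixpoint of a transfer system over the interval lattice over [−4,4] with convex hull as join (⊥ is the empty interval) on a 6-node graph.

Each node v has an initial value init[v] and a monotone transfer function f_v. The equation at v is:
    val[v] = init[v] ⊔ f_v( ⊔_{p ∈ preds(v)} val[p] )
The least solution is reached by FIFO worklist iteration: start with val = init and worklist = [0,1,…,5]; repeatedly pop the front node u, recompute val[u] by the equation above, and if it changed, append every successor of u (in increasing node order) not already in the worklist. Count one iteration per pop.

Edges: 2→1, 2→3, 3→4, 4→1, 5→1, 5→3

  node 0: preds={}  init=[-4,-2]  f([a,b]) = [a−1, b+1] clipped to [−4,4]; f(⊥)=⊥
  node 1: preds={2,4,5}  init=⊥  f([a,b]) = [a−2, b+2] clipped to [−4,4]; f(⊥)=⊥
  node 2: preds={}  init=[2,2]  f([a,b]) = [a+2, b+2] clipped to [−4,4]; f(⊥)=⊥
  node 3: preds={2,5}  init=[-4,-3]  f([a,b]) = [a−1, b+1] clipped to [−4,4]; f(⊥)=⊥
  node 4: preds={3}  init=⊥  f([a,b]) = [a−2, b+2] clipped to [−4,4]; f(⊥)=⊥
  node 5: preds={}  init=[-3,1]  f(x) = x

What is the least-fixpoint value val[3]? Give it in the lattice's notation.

Trace (7 dequeues):
  [1] u=0 | in ⊥ | out [-4,-2] | ==
  [2] u=1 | in [-3,2] | out [-4,4] | prev ⊥ | push {}
  [3] u=2 | in ⊥ | out [2,2] | ==
  [4] u=3 | in [-3,2] | out [-4,3] | prev [-4,-3] | push {}
  [5] u=4 | in [-4,3] | out [-4,4] | prev ⊥ | push {1}
  [6] u=5 | in ⊥ | out [-3,1] | ==
  [7] u=1 | in [-4,4] | out [-4,4] | ==

Converged values:
  [0] [-4,-2]
  [1] [-4,4]
  [2] [2,2]
  [3] [-4,3]
  [4] [-4,4]
  [5] [-3,1]

[-4,3]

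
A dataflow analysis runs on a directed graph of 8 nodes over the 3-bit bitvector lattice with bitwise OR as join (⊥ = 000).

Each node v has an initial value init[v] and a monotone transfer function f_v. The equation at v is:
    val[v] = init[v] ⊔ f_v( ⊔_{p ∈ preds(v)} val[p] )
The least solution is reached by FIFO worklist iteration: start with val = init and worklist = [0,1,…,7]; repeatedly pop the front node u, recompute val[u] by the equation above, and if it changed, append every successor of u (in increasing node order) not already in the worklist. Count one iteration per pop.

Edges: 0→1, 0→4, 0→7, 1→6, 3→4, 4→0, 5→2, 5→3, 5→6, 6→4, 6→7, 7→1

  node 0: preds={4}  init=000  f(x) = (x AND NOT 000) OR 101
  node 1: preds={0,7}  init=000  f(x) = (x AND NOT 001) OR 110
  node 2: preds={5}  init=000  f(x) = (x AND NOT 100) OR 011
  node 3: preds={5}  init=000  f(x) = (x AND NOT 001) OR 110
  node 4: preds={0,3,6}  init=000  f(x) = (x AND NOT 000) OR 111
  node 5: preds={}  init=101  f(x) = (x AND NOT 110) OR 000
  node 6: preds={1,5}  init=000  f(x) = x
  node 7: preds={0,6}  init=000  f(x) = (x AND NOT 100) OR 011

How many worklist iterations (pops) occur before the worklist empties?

12

Worklist (12 pops):
  #1 pop 0: in=000 → 101 (was 000); enqueue []
  #2 pop 1: in=101 → 110 (was 000); enqueue []
  #3 pop 2: in=101 → 011 (was 000); enqueue []
  #4 pop 3: in=101 → 110 (was 000); enqueue []
  #5 pop 4: in=111 → 111 (was 000); enqueue [0]
  #6 pop 5: in=000 → 101 (no change)
  #7 pop 6: in=111 → 111 (was 000); enqueue [4]
  #8 pop 7: in=111 → 011 (was 000); enqueue [1]
  #9 pop 0: in=111 → 111 (was 101); enqueue [7]
  #10 pop 4: in=111 → 111 (no change)
  #11 pop 1: in=111 → 110 (no change)
  #12 pop 7: in=111 → 011 (no change)

Fixpoint:
  val[0] = 111
  val[1] = 110
  val[2] = 011
  val[3] = 110
  val[4] = 111
  val[5] = 101
  val[6] = 111
  val[7] = 011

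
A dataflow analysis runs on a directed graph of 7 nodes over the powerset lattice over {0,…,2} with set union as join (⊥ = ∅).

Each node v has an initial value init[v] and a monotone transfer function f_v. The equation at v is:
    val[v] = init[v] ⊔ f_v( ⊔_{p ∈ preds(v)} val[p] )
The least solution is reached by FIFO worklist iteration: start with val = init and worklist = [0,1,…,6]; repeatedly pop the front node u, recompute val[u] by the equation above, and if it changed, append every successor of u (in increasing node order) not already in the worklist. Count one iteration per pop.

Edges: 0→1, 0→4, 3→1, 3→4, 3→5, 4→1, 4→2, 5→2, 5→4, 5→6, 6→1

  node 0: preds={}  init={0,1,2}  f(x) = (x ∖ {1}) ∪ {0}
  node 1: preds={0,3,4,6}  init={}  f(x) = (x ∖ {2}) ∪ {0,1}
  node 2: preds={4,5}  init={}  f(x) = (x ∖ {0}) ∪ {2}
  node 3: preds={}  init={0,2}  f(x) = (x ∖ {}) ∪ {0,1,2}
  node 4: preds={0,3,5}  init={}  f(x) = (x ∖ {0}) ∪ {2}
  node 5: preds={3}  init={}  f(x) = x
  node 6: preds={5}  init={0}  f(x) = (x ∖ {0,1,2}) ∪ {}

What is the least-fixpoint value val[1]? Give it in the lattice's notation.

{0,1}

Iteration log — 10 steps:
  step 1. node 0  ⊔preds={}  new={0,1,2}  stable
  step 2. node 1  ⊔preds={0,1,2}  new={0,1}  old={}  +wl: 
  step 3. node 2  ⊔preds={}  new={2}  old={}  +wl: 
  step 4. node 3  ⊔preds={}  new={0,1,2}  old={0,2}  +wl: 1
  step 5. node 4  ⊔preds={0,1,2}  new={1,2}  old={}  +wl: 2
  step 6. node 5  ⊔preds={0,1,2}  new={0,1,2}  old={}  +wl: 4
  step 7. node 6  ⊔preds={0,1,2}  new={0}  stable
  step 8. node 1  ⊔preds={0,1,2}  new={0,1}  stable
  step 9. node 2  ⊔preds={0,1,2}  new={1,2}  old={2}  +wl: 
  step 10. node 4  ⊔preds={0,1,2}  new={1,2}  stable

Least fixpoint reached:
  node 0: {0,1,2}
  node 1: {0,1}
  node 2: {1,2}
  node 3: {0,1,2}
  node 4: {1,2}
  node 5: {0,1,2}
  node 6: {0}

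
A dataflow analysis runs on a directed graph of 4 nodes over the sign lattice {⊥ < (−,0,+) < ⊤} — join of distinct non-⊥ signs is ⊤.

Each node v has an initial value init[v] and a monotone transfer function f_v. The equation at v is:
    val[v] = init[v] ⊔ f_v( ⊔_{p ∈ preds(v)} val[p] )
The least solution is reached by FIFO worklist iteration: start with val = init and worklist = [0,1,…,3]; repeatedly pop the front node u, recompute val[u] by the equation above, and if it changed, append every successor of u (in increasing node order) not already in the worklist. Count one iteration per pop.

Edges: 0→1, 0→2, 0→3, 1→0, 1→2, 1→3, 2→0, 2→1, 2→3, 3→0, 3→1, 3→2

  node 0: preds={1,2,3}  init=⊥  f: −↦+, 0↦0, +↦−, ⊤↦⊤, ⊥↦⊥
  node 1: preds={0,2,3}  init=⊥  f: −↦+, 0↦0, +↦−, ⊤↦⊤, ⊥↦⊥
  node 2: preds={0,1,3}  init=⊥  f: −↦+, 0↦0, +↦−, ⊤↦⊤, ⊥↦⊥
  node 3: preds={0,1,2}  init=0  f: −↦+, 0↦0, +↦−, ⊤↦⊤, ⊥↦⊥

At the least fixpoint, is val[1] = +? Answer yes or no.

no

Trace (6 dequeues):
  [1] u=0 | in 0 | out 0 | prev ⊥ | push {}
  [2] u=1 | in 0 | out 0 | prev ⊥ | push {0}
  [3] u=2 | in 0 | out 0 | prev ⊥ | push {1}
  [4] u=3 | in 0 | out 0 | ==
  [5] u=0 | in 0 | out 0 | ==
  [6] u=1 | in 0 | out 0 | ==

Converged values:
  [0] 0
  [1] 0
  [2] 0
  [3] 0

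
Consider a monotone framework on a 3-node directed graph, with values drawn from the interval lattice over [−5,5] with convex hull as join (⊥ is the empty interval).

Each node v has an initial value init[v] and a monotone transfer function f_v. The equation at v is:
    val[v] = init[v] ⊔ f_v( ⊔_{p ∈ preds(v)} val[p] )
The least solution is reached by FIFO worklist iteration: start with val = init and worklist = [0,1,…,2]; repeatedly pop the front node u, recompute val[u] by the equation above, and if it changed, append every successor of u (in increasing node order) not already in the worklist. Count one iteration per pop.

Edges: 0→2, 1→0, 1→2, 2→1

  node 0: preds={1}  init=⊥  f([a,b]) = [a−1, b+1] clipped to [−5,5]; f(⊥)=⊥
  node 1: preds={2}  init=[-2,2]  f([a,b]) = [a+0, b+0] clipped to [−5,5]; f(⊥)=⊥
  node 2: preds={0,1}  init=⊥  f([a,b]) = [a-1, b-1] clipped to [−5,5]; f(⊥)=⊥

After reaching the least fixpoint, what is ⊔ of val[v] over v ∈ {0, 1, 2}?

Trace (9 dequeues):
  [1] u=0 | in [-2,2] | out [-3,3] | prev ⊥ | push {}
  [2] u=1 | in ⊥ | out [-2,2] | ==
  [3] u=2 | in [-3,3] | out [-4,2] | prev ⊥ | push {1}
  [4] u=1 | in [-4,2] | out [-4,2] | prev [-2,2] | push {0,2}
  [5] u=0 | in [-4,2] | out [-5,3] | prev [-3,3] | push {}
  [6] u=2 | in [-5,3] | out [-5,2] | prev [-4,2] | push {1}
  [7] u=1 | in [-5,2] | out [-5,2] | prev [-4,2] | push {0,2}
  [8] u=0 | in [-5,2] | out [-5,3] | ==
  [9] u=2 | in [-5,3] | out [-5,2] | ==

Converged values:
  [0] [-5,3]
  [1] [-5,2]
  [2] [-5,2]

[-5,3]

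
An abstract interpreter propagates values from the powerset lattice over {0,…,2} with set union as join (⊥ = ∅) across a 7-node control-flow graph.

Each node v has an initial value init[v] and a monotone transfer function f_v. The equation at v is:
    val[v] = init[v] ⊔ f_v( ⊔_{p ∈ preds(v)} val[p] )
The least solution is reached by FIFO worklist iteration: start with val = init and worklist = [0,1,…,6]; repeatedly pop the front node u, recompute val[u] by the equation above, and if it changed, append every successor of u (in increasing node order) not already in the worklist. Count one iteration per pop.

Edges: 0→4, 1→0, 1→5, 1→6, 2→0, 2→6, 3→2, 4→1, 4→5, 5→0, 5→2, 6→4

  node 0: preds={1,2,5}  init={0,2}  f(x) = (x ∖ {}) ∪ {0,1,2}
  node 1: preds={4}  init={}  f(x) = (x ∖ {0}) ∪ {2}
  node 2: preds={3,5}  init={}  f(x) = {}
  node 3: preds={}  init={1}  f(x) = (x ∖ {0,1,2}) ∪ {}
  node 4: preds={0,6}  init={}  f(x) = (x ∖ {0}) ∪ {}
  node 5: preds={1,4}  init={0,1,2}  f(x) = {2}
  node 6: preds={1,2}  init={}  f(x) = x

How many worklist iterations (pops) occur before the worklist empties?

Trace (14 dequeues):
  [1] u=0 | in {0,1,2} | out {0,1,2} | prev {0,2} | push {}
  [2] u=1 | in {} | out {2} | prev {} | push {0}
  [3] u=2 | in {0,1,2} | out {} | ==
  [4] u=3 | in {} | out {1} | ==
  [5] u=4 | in {0,1,2} | out {1,2} | prev {} | push {1}
  [6] u=5 | in {1,2} | out {0,1,2} | ==
  [7] u=6 | in {2} | out {2} | prev {} | push {4}
  [8] u=0 | in {0,1,2} | out {0,1,2} | ==
  [9] u=1 | in {1,2} | out {1,2} | prev {2} | push {0,5,6}
  [10] u=4 | in {0,1,2} | out {1,2} | ==
  [11] u=0 | in {0,1,2} | out {0,1,2} | ==
  [12] u=5 | in {1,2} | out {0,1,2} | ==
  [13] u=6 | in {1,2} | out {1,2} | prev {2} | push {4}
  [14] u=4 | in {0,1,2} | out {1,2} | ==

Converged values:
  [0] {0,1,2}
  [1] {1,2}
  [2] {}
  [3] {1}
  [4] {1,2}
  [5] {0,1,2}
  [6] {1,2}

14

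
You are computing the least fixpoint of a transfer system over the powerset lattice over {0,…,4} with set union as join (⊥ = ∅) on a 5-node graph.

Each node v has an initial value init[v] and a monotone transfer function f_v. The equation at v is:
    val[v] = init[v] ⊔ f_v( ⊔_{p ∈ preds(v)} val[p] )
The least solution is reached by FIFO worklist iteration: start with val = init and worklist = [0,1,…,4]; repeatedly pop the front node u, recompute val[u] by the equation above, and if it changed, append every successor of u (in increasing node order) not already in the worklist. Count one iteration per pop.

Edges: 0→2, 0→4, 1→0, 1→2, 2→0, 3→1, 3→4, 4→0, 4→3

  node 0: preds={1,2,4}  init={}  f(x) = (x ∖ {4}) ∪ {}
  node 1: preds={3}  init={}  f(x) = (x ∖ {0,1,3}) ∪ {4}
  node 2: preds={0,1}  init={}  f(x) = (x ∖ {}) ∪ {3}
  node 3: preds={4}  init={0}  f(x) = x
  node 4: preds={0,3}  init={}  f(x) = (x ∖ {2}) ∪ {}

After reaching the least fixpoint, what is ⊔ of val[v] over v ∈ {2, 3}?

{0,3,4}

Trace (13 dequeues):
  [1] u=0 | in {} | out {} | ==
  [2] u=1 | in {0} | out {4} | prev {} | push {0}
  [3] u=2 | in {4} | out {3,4} | prev {} | push {}
  [4] u=3 | in {} | out {0} | ==
  [5] u=4 | in {0} | out {0} | prev {} | push {3}
  [6] u=0 | in {0,3,4} | out {0,3} | prev {} | push {2,4}
  [7] u=3 | in {0} | out {0} | ==
  [8] u=2 | in {0,3,4} | out {0,3,4} | prev {3,4} | push {0}
  [9] u=4 | in {0,3} | out {0,3} | prev {0} | push {3}
  [10] u=0 | in {0,3,4} | out {0,3} | ==
  [11] u=3 | in {0,3} | out {0,3} | prev {0} | push {1,4}
  [12] u=1 | in {0,3} | out {4} | ==
  [13] u=4 | in {0,3} | out {0,3} | ==

Converged values:
  [0] {0,3}
  [1] {4}
  [2] {0,3,4}
  [3] {0,3}
  [4] {0,3}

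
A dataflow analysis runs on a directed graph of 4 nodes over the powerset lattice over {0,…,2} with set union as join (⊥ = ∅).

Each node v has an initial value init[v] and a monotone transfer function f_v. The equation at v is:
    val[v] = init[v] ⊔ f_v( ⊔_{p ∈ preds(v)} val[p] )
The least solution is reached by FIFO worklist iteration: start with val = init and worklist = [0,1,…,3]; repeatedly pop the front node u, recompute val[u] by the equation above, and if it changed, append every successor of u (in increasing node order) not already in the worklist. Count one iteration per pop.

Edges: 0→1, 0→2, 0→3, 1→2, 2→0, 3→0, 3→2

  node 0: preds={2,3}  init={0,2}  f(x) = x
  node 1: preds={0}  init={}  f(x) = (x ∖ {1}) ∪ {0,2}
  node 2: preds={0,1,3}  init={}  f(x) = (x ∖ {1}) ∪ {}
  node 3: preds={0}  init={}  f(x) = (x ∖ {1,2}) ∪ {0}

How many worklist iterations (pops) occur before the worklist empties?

6

Iteration log — 6 steps:
  step 1. node 0  ⊔preds={}  new={0,2}  stable
  step 2. node 1  ⊔preds={0,2}  new={0,2}  old={}  +wl: 
  step 3. node 2  ⊔preds={0,2}  new={0,2}  old={}  +wl: 0
  step 4. node 3  ⊔preds={0,2}  new={0}  old={}  +wl: 2
  step 5. node 0  ⊔preds={0,2}  new={0,2}  stable
  step 6. node 2  ⊔preds={0,2}  new={0,2}  stable

Least fixpoint reached:
  node 0: {0,2}
  node 1: {0,2}
  node 2: {0,2}
  node 3: {0}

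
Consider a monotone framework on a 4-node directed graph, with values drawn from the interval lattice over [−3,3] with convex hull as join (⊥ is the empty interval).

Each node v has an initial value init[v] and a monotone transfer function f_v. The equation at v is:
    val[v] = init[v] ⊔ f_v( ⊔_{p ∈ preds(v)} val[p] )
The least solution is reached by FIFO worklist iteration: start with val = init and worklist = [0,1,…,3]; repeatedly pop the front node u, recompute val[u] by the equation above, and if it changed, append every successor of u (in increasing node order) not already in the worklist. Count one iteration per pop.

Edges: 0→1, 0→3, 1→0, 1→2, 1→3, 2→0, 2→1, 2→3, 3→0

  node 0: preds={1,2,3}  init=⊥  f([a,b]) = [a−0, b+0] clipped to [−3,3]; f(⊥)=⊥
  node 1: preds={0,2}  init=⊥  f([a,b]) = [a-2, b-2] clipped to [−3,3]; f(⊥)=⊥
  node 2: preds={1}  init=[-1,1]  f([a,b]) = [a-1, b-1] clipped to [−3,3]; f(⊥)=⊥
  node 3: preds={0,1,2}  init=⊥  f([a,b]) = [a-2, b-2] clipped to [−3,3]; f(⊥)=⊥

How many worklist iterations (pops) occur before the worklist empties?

Trace (7 dequeues):
  [1] u=0 | in [-1,1] | out [-1,1] | prev ⊥ | push {}
  [2] u=1 | in [-1,1] | out [-3,-1] | prev ⊥ | push {0}
  [3] u=2 | in [-3,-1] | out [-3,1] | prev [-1,1] | push {1}
  [4] u=3 | in [-3,1] | out [-3,-1] | prev ⊥ | push {}
  [5] u=0 | in [-3,1] | out [-3,1] | prev [-1,1] | push {3}
  [6] u=1 | in [-3,1] | out [-3,-1] | ==
  [7] u=3 | in [-3,1] | out [-3,-1] | ==

Converged values:
  [0] [-3,1]
  [1] [-3,-1]
  [2] [-3,1]
  [3] [-3,-1]

7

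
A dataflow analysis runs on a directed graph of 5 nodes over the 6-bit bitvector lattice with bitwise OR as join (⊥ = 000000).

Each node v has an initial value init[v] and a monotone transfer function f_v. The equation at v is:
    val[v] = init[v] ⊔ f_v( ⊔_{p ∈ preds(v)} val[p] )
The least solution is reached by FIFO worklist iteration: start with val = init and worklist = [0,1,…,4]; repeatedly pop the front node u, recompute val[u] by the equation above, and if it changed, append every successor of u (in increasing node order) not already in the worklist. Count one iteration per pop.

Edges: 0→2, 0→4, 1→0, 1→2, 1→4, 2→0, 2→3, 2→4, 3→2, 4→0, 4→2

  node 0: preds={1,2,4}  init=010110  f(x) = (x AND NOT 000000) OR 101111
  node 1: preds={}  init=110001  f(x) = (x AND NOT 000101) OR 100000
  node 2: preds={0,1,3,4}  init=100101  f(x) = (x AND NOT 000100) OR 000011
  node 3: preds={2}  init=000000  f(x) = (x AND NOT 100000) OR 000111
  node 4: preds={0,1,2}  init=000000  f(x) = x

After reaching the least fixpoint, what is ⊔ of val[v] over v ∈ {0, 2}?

111111

Trace (7 dequeues):
  [1] u=0 | in 110101 | out 111111 | prev 010110 | push {}
  [2] u=1 | in 000000 | out 110001 | ==
  [3] u=2 | in 111111 | out 111111 | prev 100101 | push {0}
  [4] u=3 | in 111111 | out 011111 | prev 000000 | push {2}
  [5] u=4 | in 111111 | out 111111 | prev 000000 | push {}
  [6] u=0 | in 111111 | out 111111 | ==
  [7] u=2 | in 111111 | out 111111 | ==

Converged values:
  [0] 111111
  [1] 110001
  [2] 111111
  [3] 011111
  [4] 111111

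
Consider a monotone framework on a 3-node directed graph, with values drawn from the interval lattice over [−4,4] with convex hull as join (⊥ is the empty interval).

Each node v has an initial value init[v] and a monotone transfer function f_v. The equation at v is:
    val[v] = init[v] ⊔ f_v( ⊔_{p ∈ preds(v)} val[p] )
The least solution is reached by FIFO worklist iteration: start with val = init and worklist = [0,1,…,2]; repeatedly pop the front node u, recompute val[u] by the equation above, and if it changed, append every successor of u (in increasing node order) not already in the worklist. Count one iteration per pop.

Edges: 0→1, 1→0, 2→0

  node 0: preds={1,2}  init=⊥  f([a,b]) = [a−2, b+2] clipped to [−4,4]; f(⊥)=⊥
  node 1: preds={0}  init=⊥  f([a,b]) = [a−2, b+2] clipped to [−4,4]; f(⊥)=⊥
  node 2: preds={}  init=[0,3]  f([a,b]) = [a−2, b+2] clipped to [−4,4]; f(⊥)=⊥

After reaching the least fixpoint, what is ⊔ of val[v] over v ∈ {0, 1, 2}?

[-4,4]

Trace (5 dequeues):
  [1] u=0 | in [0,3] | out [-2,4] | prev ⊥ | push {}
  [2] u=1 | in [-2,4] | out [-4,4] | prev ⊥ | push {0}
  [3] u=2 | in ⊥ | out [0,3] | ==
  [4] u=0 | in [-4,4] | out [-4,4] | prev [-2,4] | push {1}
  [5] u=1 | in [-4,4] | out [-4,4] | ==

Converged values:
  [0] [-4,4]
  [1] [-4,4]
  [2] [0,3]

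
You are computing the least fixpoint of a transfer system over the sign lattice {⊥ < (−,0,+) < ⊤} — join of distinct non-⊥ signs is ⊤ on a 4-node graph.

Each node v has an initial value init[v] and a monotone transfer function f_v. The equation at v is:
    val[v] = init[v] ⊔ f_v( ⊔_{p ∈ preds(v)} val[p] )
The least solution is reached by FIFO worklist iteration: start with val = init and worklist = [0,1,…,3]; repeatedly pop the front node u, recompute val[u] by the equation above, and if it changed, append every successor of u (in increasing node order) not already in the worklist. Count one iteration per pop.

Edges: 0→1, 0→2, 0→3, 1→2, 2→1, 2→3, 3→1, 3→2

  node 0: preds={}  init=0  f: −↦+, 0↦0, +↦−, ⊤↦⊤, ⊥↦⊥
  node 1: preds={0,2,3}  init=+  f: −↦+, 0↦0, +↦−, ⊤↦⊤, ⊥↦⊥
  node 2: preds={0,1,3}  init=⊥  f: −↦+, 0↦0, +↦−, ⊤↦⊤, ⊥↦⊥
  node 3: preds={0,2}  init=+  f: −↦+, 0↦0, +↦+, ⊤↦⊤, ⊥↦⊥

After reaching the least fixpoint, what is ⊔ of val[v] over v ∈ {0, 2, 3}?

⊤

Iteration log — 6 steps:
  step 1. node 0  ⊔preds=⊥  new=0  stable
  step 2. node 1  ⊔preds=⊤  new=⊤  old=+  +wl: 
  step 3. node 2  ⊔preds=⊤  new=⊤  old=⊥  +wl: 1
  step 4. node 3  ⊔preds=⊤  new=⊤  old=+  +wl: 2
  step 5. node 1  ⊔preds=⊤  new=⊤  stable
  step 6. node 2  ⊔preds=⊤  new=⊤  stable

Least fixpoint reached:
  node 0: 0
  node 1: ⊤
  node 2: ⊤
  node 3: ⊤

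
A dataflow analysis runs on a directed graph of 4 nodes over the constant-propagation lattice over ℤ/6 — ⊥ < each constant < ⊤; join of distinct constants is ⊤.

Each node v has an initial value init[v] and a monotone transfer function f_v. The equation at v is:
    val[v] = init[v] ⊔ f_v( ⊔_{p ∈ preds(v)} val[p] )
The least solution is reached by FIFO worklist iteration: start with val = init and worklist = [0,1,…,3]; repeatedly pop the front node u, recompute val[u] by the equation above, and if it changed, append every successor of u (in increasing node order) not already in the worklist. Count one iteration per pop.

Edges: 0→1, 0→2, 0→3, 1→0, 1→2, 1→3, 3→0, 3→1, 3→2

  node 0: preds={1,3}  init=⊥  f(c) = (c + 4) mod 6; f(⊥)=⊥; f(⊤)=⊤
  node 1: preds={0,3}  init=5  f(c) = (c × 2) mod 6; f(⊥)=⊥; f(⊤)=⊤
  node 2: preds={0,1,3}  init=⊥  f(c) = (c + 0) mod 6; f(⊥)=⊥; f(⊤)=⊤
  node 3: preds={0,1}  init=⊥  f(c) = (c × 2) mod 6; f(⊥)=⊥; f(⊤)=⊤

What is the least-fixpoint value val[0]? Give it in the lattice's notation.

⊤

Iteration log — 8 steps:
  step 1. node 0  ⊔preds=5  new=3  old=⊥  +wl: 
  step 2. node 1  ⊔preds=3  new=⊤  old=5  +wl: 0
  step 3. node 2  ⊔preds=⊤  new=⊤  old=⊥  +wl: 
  step 4. node 3  ⊔preds=⊤  new=⊤  old=⊥  +wl: 1,2
  step 5. node 0  ⊔preds=⊤  new=⊤  old=3  +wl: 3
  step 6. node 1  ⊔preds=⊤  new=⊤  stable
  step 7. node 2  ⊔preds=⊤  new=⊤  stable
  step 8. node 3  ⊔preds=⊤  new=⊤  stable

Least fixpoint reached:
  node 0: ⊤
  node 1: ⊤
  node 2: ⊤
  node 3: ⊤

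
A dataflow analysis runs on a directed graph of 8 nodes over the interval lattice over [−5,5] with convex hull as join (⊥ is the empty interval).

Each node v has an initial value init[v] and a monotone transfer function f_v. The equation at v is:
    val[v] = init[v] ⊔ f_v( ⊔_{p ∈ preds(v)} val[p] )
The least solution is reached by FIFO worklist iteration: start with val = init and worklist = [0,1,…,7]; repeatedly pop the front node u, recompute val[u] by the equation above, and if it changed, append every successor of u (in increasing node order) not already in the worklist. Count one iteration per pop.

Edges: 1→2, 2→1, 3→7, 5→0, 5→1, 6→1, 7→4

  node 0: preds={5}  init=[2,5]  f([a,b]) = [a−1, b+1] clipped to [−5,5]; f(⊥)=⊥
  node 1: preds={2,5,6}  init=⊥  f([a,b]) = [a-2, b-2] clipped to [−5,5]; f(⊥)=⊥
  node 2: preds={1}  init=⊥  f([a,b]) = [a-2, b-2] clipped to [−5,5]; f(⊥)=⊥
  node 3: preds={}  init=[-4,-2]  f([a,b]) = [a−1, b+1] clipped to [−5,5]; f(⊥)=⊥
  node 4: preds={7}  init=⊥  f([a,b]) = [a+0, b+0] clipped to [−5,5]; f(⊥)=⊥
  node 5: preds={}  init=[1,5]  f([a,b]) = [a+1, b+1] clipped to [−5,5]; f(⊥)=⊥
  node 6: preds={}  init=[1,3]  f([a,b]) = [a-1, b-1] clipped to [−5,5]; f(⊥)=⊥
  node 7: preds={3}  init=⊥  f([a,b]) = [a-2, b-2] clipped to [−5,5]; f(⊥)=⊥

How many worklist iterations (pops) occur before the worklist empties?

Trace (12 dequeues):
  [1] u=0 | in [1,5] | out [0,5] | prev [2,5] | push {}
  [2] u=1 | in [1,5] | out [-1,3] | prev ⊥ | push {}
  [3] u=2 | in [-1,3] | out [-3,1] | prev ⊥ | push {1}
  [4] u=3 | in ⊥ | out [-4,-2] | ==
  [5] u=4 | in ⊥ | out ⊥ | ==
  [6] u=5 | in ⊥ | out [1,5] | ==
  [7] u=6 | in ⊥ | out [1,3] | ==
  [8] u=7 | in [-4,-2] | out [-5,-4] | prev ⊥ | push {4}
  [9] u=1 | in [-3,5] | out [-5,3] | prev [-1,3] | push {2}
  [10] u=4 | in [-5,-4] | out [-5,-4] | prev ⊥ | push {}
  [11] u=2 | in [-5,3] | out [-5,1] | prev [-3,1] | push {1}
  [12] u=1 | in [-5,5] | out [-5,3] | ==

Converged values:
  [0] [0,5]
  [1] [-5,3]
  [2] [-5,1]
  [3] [-4,-2]
  [4] [-5,-4]
  [5] [1,5]
  [6] [1,3]
  [7] [-5,-4]

12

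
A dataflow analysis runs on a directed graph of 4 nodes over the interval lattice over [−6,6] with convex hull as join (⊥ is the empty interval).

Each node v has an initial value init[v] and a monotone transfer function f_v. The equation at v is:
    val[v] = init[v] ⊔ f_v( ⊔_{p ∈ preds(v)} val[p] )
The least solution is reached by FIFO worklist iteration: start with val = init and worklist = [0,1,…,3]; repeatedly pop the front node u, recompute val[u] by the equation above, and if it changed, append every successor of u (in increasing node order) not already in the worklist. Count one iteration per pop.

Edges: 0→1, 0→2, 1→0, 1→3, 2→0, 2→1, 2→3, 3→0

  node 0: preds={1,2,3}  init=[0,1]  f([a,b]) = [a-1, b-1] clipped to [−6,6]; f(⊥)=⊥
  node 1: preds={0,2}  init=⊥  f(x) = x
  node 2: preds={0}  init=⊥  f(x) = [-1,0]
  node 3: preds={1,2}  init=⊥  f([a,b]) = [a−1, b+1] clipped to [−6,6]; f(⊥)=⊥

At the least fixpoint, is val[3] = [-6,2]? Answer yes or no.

Worklist (21 pops):
  #1 pop 0: in=⊥ → [0,1] (no change)
  #2 pop 1: in=[0,1] → [0,1] (was ⊥); enqueue [0]
  #3 pop 2: in=[0,1] → [-1,0] (was ⊥); enqueue [1]
  #4 pop 3: in=[-1,1] → [-2,2] (was ⊥); enqueue []
  #5 pop 0: in=[-2,2] → [-3,1] (was [0,1]); enqueue [2]
  #6 pop 1: in=[-3,1] → [-3,1] (was [0,1]); enqueue [0,3]
  #7 pop 2: in=[-3,1] → [-1,0] (no change)
  #8 pop 0: in=[-3,2] → [-4,1] (was [-3,1]); enqueue [1,2]
  #9 pop 3: in=[-3,1] → [-4,2] (was [-2,2]); enqueue [0]
  #10 pop 1: in=[-4,1] → [-4,1] (was [-3,1]); enqueue [3]
  #11 pop 2: in=[-4,1] → [-1,0] (no change)
  #12 pop 0: in=[-4,2] → [-5,1] (was [-4,1]); enqueue [1,2]
  #13 pop 3: in=[-4,1] → [-5,2] (was [-4,2]); enqueue [0]
  #14 pop 1: in=[-5,1] → [-5,1] (was [-4,1]); enqueue [3]
  #15 pop 2: in=[-5,1] → [-1,0] (no change)
  #16 pop 0: in=[-5,2] → [-6,1] (was [-5,1]); enqueue [1,2]
  #17 pop 3: in=[-5,1] → [-6,2] (was [-5,2]); enqueue [0]
  #18 pop 1: in=[-6,1] → [-6,1] (was [-5,1]); enqueue [3]
  #19 pop 2: in=[-6,1] → [-1,0] (no change)
  #20 pop 0: in=[-6,2] → [-6,1] (no change)
  #21 pop 3: in=[-6,1] → [-6,2] (no change)

Fixpoint:
  val[0] = [-6,1]
  val[1] = [-6,1]
  val[2] = [-1,0]
  val[3] = [-6,2]

yes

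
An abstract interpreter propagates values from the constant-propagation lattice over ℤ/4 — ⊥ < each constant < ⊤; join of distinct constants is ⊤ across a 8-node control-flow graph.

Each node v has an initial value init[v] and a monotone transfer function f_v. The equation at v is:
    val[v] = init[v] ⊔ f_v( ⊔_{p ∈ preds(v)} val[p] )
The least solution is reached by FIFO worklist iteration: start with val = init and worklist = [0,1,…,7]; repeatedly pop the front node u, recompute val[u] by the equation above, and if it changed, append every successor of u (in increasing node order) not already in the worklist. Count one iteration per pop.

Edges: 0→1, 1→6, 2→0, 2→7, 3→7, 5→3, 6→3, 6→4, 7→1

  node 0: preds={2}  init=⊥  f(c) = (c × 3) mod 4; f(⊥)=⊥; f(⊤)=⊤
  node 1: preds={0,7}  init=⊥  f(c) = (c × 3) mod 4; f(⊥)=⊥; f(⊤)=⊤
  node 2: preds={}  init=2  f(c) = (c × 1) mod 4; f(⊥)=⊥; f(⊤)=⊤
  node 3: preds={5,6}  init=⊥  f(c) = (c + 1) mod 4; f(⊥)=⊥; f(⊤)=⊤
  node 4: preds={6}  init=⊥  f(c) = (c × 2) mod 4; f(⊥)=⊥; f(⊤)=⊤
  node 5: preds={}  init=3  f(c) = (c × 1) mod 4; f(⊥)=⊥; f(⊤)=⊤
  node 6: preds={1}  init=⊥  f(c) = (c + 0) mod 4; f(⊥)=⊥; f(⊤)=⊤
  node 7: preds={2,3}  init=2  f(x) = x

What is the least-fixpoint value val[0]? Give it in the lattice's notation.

2

Trace (15 dequeues):
  [1] u=0 | in 2 | out 2 | prev ⊥ | push {}
  [2] u=1 | in 2 | out 2 | prev ⊥ | push {}
  [3] u=2 | in ⊥ | out 2 | ==
  [4] u=3 | in 3 | out 0 | prev ⊥ | push {}
  [5] u=4 | in ⊥ | out ⊥ | ==
  [6] u=5 | in ⊥ | out 3 | ==
  [7] u=6 | in 2 | out 2 | prev ⊥ | push {3,4}
  [8] u=7 | in ⊤ | out ⊤ | prev 2 | push {1}
  [9] u=3 | in ⊤ | out ⊤ | prev 0 | push {7}
  [10] u=4 | in 2 | out 0 | prev ⊥ | push {}
  [11] u=1 | in ⊤ | out ⊤ | prev 2 | push {6}
  [12] u=7 | in ⊤ | out ⊤ | ==
  [13] u=6 | in ⊤ | out ⊤ | prev 2 | push {3,4}
  [14] u=3 | in ⊤ | out ⊤ | ==
  [15] u=4 | in ⊤ | out ⊤ | prev 0 | push {}

Converged values:
  [0] 2
  [1] ⊤
  [2] 2
  [3] ⊤
  [4] ⊤
  [5] 3
  [6] ⊤
  [7] ⊤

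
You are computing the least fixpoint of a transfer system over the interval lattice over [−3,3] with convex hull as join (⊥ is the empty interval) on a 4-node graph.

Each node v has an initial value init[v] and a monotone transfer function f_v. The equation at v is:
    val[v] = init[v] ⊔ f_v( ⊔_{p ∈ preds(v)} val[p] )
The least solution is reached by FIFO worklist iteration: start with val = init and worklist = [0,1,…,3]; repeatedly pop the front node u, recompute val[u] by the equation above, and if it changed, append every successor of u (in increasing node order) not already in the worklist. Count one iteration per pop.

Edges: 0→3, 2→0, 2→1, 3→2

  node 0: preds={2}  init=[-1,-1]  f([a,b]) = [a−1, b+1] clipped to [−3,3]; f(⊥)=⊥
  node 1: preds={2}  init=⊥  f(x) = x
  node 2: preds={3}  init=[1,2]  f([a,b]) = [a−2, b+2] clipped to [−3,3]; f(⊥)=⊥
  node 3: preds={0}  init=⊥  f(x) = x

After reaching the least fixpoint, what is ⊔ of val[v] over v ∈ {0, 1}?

[-3,3]

Iteration log — 9 steps:
  step 1. node 0  ⊔preds=[1,2]  new=[-1,3]  old=[-1,-1]  +wl: 
  step 2. node 1  ⊔preds=[1,2]  new=[1,2]  old=⊥  +wl: 
  step 3. node 2  ⊔preds=⊥  new=[1,2]  stable
  step 4. node 3  ⊔preds=[-1,3]  new=[-1,3]  old=⊥  +wl: 2
  step 5. node 2  ⊔preds=[-1,3]  new=[-3,3]  old=[1,2]  +wl: 0,1
  step 6. node 0  ⊔preds=[-3,3]  new=[-3,3]  old=[-1,3]  +wl: 3
  step 7. node 1  ⊔preds=[-3,3]  new=[-3,3]  old=[1,2]  +wl: 
  step 8. node 3  ⊔preds=[-3,3]  new=[-3,3]  old=[-1,3]  +wl: 2
  step 9. node 2  ⊔preds=[-3,3]  new=[-3,3]  stable

Least fixpoint reached:
  node 0: [-3,3]
  node 1: [-3,3]
  node 2: [-3,3]
  node 3: [-3,3]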